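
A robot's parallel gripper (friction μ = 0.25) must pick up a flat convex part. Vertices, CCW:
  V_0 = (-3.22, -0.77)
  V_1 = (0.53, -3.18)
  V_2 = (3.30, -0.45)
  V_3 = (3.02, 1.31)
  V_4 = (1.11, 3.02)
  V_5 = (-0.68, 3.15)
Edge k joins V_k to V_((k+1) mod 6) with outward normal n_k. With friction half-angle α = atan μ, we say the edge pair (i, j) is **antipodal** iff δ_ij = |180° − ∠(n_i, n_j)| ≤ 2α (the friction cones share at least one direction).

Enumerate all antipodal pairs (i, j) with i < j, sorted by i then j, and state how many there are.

α = atan 0.25 = 14.04°;  2α = 28.07°
n_0 = (-0.5406, -0.8413)
n_1 = (+0.7019, -0.7122)
n_2 = (+0.9876, +0.1571)
n_3 = (+0.6670, +0.7450)
n_4 = (+0.0724, +0.9974)
n_5 = (-0.8392, +0.5438)
  (0,1): δ = 102.69°  ·
  (0,2): δ = 48.23°  ·
  (0,3): δ = 9.11°  ✓
  (0,4): δ = 28.57°  ·
  (0,5): δ = 89.79°  ·
  (1,2): δ = 125.54°  ·
  (1,3): δ = 86.42°  ·
  (1,4): δ = 48.74°  ·
  (1,5): δ = 12.48°  ✓
  (2,3): δ = 140.88°  ·
  (2,4): δ = 103.19°  ·
  (2,5): δ = 41.98°  ·
  (3,4): δ = 142.32°  ·
  (3,5): δ = 81.10°  ·
  (4,5): δ = 118.79°  ·
antipodal pairs: 2

count = 2; pairs: (0,3), (1,5)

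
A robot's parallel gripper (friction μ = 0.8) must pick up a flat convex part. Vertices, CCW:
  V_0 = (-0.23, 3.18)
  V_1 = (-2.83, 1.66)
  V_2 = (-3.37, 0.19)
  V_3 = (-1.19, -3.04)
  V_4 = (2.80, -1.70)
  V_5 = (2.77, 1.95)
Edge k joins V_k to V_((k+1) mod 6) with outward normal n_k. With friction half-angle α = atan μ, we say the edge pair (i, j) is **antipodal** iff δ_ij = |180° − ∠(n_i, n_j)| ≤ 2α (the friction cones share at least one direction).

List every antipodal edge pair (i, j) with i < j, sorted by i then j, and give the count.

α = atan 0.8 = 38.66°;  2α = 77.32°
n_0 = (-0.5047, +0.8633)
n_1 = (-0.9387, +0.3448)
n_2 = (-0.8289, -0.5594)
n_3 = (+0.3184, -0.9480)
n_4 = (+1.0000, +0.0082)
n_5 = (+0.3794, +0.9253)
  (0,1): δ = 140.48°  ·
  (0,2): δ = 86.29°  ·
  (0,3): δ = 11.75°  ✓
  (0,4): δ = 60.16°  ✓
  (0,5): δ = 127.40°  ·
  (1,2): δ = 125.81°  ·
  (1,3): δ = 51.27°  ✓
  (1,4): δ = 20.64°  ✓
  (1,5): δ = 87.88°  ·
  (2,3): δ = 105.45°  ·
  (2,4): δ = 33.55°  ✓
  (2,5): δ = 33.69°  ✓
  (3,4): δ = 108.09°  ·
  (3,5): δ = 40.86°  ✓
  (4,5): δ = 112.76°  ·
antipodal pairs: 7

count = 7; pairs: (0,3), (0,4), (1,3), (1,4), (2,4), (2,5), (3,5)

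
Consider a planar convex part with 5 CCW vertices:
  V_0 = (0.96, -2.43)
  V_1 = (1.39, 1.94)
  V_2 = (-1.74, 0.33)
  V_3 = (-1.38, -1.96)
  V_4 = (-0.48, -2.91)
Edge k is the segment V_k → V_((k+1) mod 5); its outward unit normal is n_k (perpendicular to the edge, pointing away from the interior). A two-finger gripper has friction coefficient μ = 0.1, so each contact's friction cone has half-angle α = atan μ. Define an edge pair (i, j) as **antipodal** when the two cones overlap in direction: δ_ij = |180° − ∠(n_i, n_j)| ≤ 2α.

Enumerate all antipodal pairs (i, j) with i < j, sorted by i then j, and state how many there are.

count = 1; pairs: (1,4)

α = atan 0.1 = 5.71°;  2α = 11.42°
n_0 = (+0.9952, -0.0979)
n_1 = (-0.4574, +0.8893)
n_2 = (-0.9879, -0.1553)
n_3 = (-0.7260, -0.6877)
n_4 = (+0.3162, -0.9487)
  (0,1): δ = 57.16°  ·
  (0,2): δ = 14.55°  ·
  (0,3): δ = 49.07°  ·
  (0,4): δ = 114.05°  ·
  (1,2): δ = 108.29°  ·
  (1,3): δ = 73.77°  ·
  (1,4): δ = 8.79°  ✓
  (2,3): δ = 145.48°  ·
  (2,4): δ = 80.50°  ·
  (3,4): δ = 115.02°  ·
antipodal pairs: 1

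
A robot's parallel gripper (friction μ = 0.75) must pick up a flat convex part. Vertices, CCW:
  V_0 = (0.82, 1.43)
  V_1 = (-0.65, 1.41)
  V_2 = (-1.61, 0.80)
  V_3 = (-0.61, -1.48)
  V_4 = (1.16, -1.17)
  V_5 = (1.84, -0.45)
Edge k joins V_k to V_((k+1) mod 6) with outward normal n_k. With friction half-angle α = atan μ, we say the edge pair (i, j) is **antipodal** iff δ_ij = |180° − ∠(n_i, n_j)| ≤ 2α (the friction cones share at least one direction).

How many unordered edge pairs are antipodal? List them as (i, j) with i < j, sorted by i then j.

count = 8; pairs: (0,2), (0,3), (0,4), (1,3), (1,4), (2,4), (2,5), (3,5)

α = atan 0.75 = 36.87°;  2α = 73.74°
n_0 = (-0.0136, +0.9999)
n_1 = (-0.5363, +0.8440)
n_2 = (-0.9158, -0.4017)
n_3 = (+0.1725, -0.9850)
n_4 = (+0.7270, -0.6866)
n_5 = (+0.8790, +0.4769)
  (0,1): δ = 148.35°  ·
  (0,2): δ = 67.10°  ✓
  (0,3): δ = 9.15°  ✓
  (0,4): δ = 45.86°  ✓
  (0,5): δ = 117.70°  ·
  (1,2): δ = 98.75°  ·
  (1,3): δ = 22.50°  ✓
  (1,4): δ = 14.20°  ✓
  (1,5): δ = 86.05°  ·
  (2,3): δ = 103.75°  ·
  (2,4): δ = 67.05°  ✓
  (2,5): δ = 4.80°  ✓
  (3,4): δ = 143.30°  ·
  (3,5): δ = 71.45°  ✓
  (4,5): δ = 108.15°  ·
antipodal pairs: 8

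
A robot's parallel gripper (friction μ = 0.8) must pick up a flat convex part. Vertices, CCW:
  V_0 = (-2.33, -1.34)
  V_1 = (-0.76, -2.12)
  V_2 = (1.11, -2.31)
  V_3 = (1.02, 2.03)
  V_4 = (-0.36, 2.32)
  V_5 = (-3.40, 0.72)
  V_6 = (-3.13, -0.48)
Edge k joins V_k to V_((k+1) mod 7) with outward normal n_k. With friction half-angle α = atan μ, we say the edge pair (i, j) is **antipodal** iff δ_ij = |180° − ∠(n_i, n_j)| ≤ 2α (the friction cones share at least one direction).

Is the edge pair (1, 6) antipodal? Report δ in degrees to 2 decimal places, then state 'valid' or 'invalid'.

δ = 138.73°, invalid

α = atan 0.8 = 38.66°;  2α = 77.32°
edge 1: e_1 = (+1.87, -0.19);  n_1 = (-0.1011, -0.9949)
edge 6: e_6 = (+0.80, -0.86);  n_6 = (-0.7322, -0.6811)
∠(n_1, n_6) = 41.27°
δ = |180° − 41.27°| = 138.73°
138.73° > 2α = 77.32°  →  invalid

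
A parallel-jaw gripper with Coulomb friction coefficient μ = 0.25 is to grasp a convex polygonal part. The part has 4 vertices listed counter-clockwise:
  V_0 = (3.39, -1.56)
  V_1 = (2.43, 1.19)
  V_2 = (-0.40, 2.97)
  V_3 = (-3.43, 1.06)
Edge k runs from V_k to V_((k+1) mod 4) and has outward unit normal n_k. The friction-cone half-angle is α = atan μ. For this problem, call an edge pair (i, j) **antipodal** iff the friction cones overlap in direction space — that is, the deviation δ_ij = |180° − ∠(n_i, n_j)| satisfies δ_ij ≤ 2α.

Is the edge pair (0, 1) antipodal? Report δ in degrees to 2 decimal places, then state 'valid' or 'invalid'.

δ = 141.41°, invalid

α = atan 0.25 = 14.04°;  2α = 28.07°
edge 0: e_0 = (-0.96, +2.75);  n_0 = (+0.9441, +0.3296)
edge 1: e_1 = (-2.83, +1.78);  n_1 = (+0.5324, +0.8465)
∠(n_0, n_1) = 38.59°
δ = |180° − 38.59°| = 141.41°
141.41° > 2α = 28.07°  →  invalid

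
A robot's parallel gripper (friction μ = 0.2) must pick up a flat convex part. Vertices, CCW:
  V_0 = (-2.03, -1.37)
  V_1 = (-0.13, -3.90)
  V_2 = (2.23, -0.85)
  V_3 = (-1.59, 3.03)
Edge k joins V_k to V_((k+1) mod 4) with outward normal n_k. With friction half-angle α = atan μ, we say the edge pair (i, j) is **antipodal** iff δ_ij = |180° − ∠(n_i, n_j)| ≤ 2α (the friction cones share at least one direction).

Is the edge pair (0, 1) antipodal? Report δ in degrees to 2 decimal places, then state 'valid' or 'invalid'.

α = atan 0.2 = 11.31°;  2α = 22.62°
edge 0: e_0 = (+1.90, -2.53);  n_0 = (-0.7996, -0.6005)
edge 1: e_1 = (+2.36, +3.05);  n_1 = (+0.7909, -0.6120)
∠(n_0, n_1) = 105.36°
δ = |180° − 105.36°| = 74.64°
74.64° > 2α = 22.62°  →  invalid

δ = 74.64°, invalid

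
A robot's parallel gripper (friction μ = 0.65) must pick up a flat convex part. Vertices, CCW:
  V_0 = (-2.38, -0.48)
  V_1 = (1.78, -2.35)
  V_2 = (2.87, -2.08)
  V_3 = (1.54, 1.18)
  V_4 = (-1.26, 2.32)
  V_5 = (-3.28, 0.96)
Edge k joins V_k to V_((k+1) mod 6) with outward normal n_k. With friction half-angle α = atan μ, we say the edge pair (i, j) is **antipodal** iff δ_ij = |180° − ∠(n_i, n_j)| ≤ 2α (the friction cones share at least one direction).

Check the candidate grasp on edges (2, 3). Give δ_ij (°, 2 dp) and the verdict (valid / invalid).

δ = 134.35°, invalid

α = atan 0.65 = 33.02°;  2α = 66.05°
edge 2: e_2 = (-1.33, +3.26);  n_2 = (+0.9259, +0.3777)
edge 3: e_3 = (-2.80, +1.14);  n_3 = (+0.3771, +0.9262)
∠(n_2, n_3) = 45.65°
δ = |180° − 45.65°| = 134.35°
134.35° > 2α = 66.05°  →  invalid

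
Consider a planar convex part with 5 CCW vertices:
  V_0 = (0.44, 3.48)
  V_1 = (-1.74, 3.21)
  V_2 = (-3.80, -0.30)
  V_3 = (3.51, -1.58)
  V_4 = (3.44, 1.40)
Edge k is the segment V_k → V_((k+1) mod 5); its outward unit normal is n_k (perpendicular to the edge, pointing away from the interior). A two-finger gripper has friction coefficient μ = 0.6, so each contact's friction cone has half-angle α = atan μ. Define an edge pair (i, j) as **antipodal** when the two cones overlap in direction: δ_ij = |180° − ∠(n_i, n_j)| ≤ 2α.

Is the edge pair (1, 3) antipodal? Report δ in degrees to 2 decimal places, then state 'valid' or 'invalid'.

δ = 31.75°, valid

α = atan 0.6 = 30.96°;  2α = 61.93°
edge 1: e_1 = (-2.06, -3.51);  n_1 = (-0.8624, +0.5062)
edge 3: e_3 = (-0.07, +2.98);  n_3 = (+0.9997, +0.0235)
∠(n_1, n_3) = 148.25°
δ = |180° − 148.25°| = 31.75°
31.75° ≤ 2α = 61.93°  →  valid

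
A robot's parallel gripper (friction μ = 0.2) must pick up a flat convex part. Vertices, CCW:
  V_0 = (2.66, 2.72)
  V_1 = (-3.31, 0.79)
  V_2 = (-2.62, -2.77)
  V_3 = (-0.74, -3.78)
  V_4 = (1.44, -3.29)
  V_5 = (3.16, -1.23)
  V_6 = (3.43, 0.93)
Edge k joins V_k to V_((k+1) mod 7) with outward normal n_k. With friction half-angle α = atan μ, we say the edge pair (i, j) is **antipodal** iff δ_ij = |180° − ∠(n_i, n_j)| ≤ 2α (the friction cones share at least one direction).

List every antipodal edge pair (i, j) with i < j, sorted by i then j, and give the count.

count = 3; pairs: (0,3), (1,5), (1,6)

α = atan 0.2 = 11.31°;  2α = 22.62°
n_0 = (-0.3076, +0.9515)
n_1 = (-0.9817, -0.1903)
n_2 = (-0.4733, -0.8809)
n_3 = (+0.2193, -0.9757)
n_4 = (+0.7676, -0.6409)
n_5 = (+0.9923, -0.1240)
n_6 = (+0.9186, +0.3952)
  (0,1): δ = 96.95°  ·
  (0,2): δ = 46.16°  ·
  (0,3): δ = 5.25°  ✓
  (0,4): δ = 32.22°  ·
  (0,5): δ = 64.96°  ·
  (0,6): δ = 95.36°  ·
  (1,2): δ = 129.22°  ·
  (1,3): δ = 88.30°  ·
  (1,4): δ = 50.83°  ·
  (1,5): δ = 18.09°  ✓
  (1,6): δ = 12.31°  ✓
  (2,3): δ = 139.09°  ·
  (2,4): δ = 101.61°  ·
  (2,5): δ = 68.88°  ·
  (2,6): δ = 38.48°  ·
  (3,4): δ = 142.53°  ·
  (3,5): δ = 109.79°  ·
  (3,6): δ = 79.39°  ·
  (4,5): δ = 147.26°  ·
  (4,6): δ = 116.86°  ·
  (5,6): δ = 149.60°  ·
antipodal pairs: 3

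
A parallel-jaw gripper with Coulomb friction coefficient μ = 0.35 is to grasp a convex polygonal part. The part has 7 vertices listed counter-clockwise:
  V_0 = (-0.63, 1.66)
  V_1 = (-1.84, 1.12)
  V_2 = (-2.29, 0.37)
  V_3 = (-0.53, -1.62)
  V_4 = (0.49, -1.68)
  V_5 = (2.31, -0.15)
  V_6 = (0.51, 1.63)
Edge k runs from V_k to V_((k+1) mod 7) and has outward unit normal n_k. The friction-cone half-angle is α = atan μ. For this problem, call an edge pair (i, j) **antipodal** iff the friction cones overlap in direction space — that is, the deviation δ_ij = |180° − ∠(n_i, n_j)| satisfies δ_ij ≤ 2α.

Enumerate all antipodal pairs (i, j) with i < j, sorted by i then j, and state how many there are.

count = 5; pairs: (0,3), (0,4), (1,4), (2,5), (3,6)

α = atan 0.35 = 19.29°;  2α = 38.58°
n_0 = (-0.4075, +0.9132)
n_1 = (-0.8575, +0.5145)
n_2 = (-0.7491, -0.6625)
n_3 = (-0.0587, -0.9983)
n_4 = (+0.6435, -0.7655)
n_5 = (+0.7031, +0.7110)
n_6 = (+0.0263, +0.9997)
  (0,1): δ = 145.01°  ·
  (0,2): δ = 72.56°  ·
  (0,3): δ = 27.42°  ✓
  (0,4): δ = 16.00°  ✓
  (0,5): δ = 111.27°  ·
  (0,6): δ = 154.44°  ·
  (1,2): δ = 107.55°  ·
  (1,3): δ = 62.40°  ·
  (1,4): δ = 18.98°  ✓
  (1,5): δ = 76.28°  ·
  (1,6): δ = 119.46°  ·
  (2,3): δ = 134.86°  ·
  (2,4): δ = 91.44°  ·
  (2,5): δ = 3.83°  ✓
  (2,6): δ = 47.00°  ·
  (3,4): δ = 136.58°  ·
  (3,5): δ = 41.31°  ·
  (3,6): δ = 1.86°  ✓
  (4,5): δ = 84.73°  ·
  (4,6): δ = 41.56°  ·
  (5,6): δ = 136.83°  ·
antipodal pairs: 5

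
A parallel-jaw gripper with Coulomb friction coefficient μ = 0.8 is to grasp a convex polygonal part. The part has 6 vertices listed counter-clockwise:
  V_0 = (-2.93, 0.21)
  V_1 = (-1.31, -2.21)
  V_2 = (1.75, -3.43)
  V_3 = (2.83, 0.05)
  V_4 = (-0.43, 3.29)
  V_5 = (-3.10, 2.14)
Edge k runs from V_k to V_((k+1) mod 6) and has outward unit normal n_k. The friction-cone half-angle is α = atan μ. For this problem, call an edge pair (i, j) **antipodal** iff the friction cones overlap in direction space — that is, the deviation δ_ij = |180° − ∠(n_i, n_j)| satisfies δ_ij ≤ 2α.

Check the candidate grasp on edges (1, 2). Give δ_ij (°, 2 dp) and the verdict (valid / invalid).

δ = 85.50°, invalid

α = atan 0.8 = 38.66°;  2α = 77.32°
edge 1: e_1 = (+3.06, -1.22);  n_1 = (-0.3703, -0.9289)
edge 2: e_2 = (+1.08, +3.48);  n_2 = (+0.9551, -0.2964)
∠(n_1, n_2) = 94.50°
δ = |180° − 94.50°| = 85.50°
85.50° > 2α = 77.32°  →  invalid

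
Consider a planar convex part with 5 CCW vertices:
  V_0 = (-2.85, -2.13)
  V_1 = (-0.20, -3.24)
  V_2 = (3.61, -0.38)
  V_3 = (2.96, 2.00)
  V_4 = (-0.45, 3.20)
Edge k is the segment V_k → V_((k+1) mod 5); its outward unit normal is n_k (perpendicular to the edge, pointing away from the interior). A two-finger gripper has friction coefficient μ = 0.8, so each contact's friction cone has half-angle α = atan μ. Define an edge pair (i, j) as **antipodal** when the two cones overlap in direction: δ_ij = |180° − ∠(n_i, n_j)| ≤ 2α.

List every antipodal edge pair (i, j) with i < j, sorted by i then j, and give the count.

count = 5; pairs: (0,2), (0,3), (1,3), (1,4), (2,4)

α = atan 0.8 = 38.66°;  2α = 77.32°
n_0 = (-0.3863, -0.9224)
n_1 = (+0.6003, -0.7997)
n_2 = (+0.9647, +0.2635)
n_3 = (+0.3320, +0.9433)
n_4 = (-0.9118, +0.4106)
  (0,1): δ = 120.38°  ·
  (0,2): δ = 52.00°  ✓
  (0,3): δ = 3.34°  ✓
  (0,4): δ = 88.49°  ·
  (1,2): δ = 111.62°  ·
  (1,3): δ = 56.28°  ✓
  (1,4): δ = 28.86°  ✓
  (2,3): δ = 124.66°  ·
  (2,4): δ = 39.52°  ✓
  (3,4): δ = 94.85°  ·
antipodal pairs: 5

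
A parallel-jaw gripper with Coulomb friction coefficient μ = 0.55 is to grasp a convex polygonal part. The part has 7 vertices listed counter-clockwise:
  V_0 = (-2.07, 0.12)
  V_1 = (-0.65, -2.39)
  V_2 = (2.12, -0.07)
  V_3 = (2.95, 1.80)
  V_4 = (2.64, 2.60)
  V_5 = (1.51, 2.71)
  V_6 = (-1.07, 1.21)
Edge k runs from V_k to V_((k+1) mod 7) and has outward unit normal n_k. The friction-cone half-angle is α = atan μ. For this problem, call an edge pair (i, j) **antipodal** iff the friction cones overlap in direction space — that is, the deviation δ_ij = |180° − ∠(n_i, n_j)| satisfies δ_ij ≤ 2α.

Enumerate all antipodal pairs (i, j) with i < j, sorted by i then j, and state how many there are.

α = atan 0.55 = 28.81°;  2α = 57.62°
n_0 = (-0.8704, -0.4924)
n_1 = (+0.6421, -0.7666)
n_2 = (+0.9140, -0.4057)
n_3 = (+0.9324, +0.3613)
n_4 = (+0.0969, +0.9953)
n_5 = (-0.5026, +0.8645)
n_6 = (-0.7369, +0.6760)
  (0,1): δ = 79.55°  ·
  (0,2): δ = 53.43°  ✓
  (0,3): δ = 8.32°  ✓
  (0,4): δ = 54.94°  ✓
  (0,5): δ = 90.68°  ·
  (0,6): δ = 107.97°  ·
  (1,2): δ = 153.88°  ·
  (1,3): δ = 108.77°  ·
  (1,4): δ = 45.51°  ✓
  (1,5): δ = 9.77°  ✓
  (1,6): δ = 7.52°  ✓
  (2,3): δ = 134.88°  ·
  (2,4): δ = 71.63°  ·
  (2,5): δ = 35.89°  ✓
  (2,6): δ = 18.60°  ✓
  (3,4): δ = 116.74°  ·
  (3,5): δ = 81.01°  ·
  (3,6): δ = 63.72°  ·
  (4,5): δ = 144.27°  ·
  (4,6): δ = 126.97°  ·
  (5,6): δ = 162.71°  ·
antipodal pairs: 8

count = 8; pairs: (0,2), (0,3), (0,4), (1,4), (1,5), (1,6), (2,5), (2,6)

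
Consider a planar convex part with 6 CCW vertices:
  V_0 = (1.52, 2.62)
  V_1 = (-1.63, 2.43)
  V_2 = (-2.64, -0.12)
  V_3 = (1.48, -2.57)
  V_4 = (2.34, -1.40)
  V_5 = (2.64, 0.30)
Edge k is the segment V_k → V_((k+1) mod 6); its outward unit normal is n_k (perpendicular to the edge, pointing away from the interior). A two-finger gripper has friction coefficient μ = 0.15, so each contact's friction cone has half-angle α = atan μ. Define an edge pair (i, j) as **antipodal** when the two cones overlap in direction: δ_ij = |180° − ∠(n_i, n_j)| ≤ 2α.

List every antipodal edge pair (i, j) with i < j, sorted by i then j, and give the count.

α = atan 0.15 = 8.53°;  2α = 17.06°
n_0 = (-0.0602, +0.9982)
n_1 = (-0.9297, +0.3682)
n_2 = (-0.5111, -0.8595)
n_3 = (+0.8057, -0.5923)
n_4 = (+0.9848, -0.1738)
n_5 = (+0.9006, +0.4347)
  (0,1): δ = 115.06°  ·
  (0,2): δ = 34.19°  ·
  (0,3): δ = 50.23°  ·
  (0,4): δ = 76.54°  ·
  (0,5): δ = 112.32°  ·
  (1,2): δ = 99.13°  ·
  (1,3): δ = 14.71°  ✓
  (1,4): δ = 11.60°  ✓
  (1,5): δ = 47.38°  ·
  (2,3): δ = 95.58°  ·
  (2,4): δ = 69.27°  ·
  (2,5): δ = 33.49°  ·
  (3,4): δ = 153.69°  ·
  (3,5): δ = 117.91°  ·
  (4,5): δ = 144.22°  ·
antipodal pairs: 2

count = 2; pairs: (1,3), (1,4)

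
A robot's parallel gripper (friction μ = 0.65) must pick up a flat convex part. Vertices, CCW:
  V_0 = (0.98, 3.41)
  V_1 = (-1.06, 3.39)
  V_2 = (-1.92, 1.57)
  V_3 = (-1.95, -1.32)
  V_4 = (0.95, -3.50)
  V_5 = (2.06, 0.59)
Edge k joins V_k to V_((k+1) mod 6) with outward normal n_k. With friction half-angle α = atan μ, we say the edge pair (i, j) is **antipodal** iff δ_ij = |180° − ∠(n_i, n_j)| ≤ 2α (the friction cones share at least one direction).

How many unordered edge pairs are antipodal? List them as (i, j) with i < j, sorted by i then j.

α = atan 0.65 = 33.02°;  2α = 66.05°
n_0 = (-0.0098, +1.0000)
n_1 = (-0.9041, +0.4272)
n_2 = (-0.9999, +0.0104)
n_3 = (-0.6009, -0.7993)
n_4 = (+0.9651, -0.2619)
n_5 = (+0.9339, +0.3576)
  (0,1): δ = 115.85°  ·
  (0,2): δ = 91.16°  ·
  (0,3): δ = 37.49°  ✓
  (0,4): δ = 74.25°  ·
  (0,5): δ = 110.39°  ·
  (1,2): δ = 155.30°  ·
  (1,3): δ = 101.64°  ·
  (1,4): δ = 10.11°  ✓
  (1,5): δ = 46.25°  ✓
  (2,3): δ = 126.34°  ·
  (2,4): δ = 14.59°  ✓
  (2,5): δ = 21.55°  ✓
  (3,4): δ = 68.25°  ·
  (3,5): δ = 32.11°  ✓
  (4,5): δ = 143.86°  ·
antipodal pairs: 6

count = 6; pairs: (0,3), (1,4), (1,5), (2,4), (2,5), (3,5)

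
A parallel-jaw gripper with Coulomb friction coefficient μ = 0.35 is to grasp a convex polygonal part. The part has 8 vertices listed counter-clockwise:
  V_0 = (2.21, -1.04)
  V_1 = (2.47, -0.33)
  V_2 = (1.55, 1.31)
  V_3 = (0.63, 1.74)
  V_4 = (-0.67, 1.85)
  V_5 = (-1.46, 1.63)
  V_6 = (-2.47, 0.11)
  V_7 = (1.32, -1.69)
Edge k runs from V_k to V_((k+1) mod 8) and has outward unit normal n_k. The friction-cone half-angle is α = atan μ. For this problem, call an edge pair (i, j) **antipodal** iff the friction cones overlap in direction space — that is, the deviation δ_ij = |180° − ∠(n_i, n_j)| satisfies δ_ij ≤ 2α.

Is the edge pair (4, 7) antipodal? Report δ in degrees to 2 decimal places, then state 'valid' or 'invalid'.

α = atan 0.35 = 19.29°;  2α = 38.58°
edge 4: e_4 = (-0.79, -0.22);  n_4 = (-0.2683, +0.9633)
edge 7: e_7 = (+0.89, +0.65);  n_7 = (+0.5898, -0.8076)
∠(n_4, n_7) = 159.42°
δ = |180° − 159.42°| = 20.58°
20.58° ≤ 2α = 38.58°  →  valid

δ = 20.58°, valid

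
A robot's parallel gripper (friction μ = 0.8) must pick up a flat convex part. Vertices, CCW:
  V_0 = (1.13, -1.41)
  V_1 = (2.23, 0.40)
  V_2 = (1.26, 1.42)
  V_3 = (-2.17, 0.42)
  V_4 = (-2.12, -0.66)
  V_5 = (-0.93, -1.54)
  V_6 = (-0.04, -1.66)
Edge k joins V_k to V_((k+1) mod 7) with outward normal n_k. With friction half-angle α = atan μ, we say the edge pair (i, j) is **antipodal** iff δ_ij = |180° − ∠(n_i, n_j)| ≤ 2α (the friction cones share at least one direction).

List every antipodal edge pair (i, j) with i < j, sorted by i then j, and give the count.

α = atan 0.8 = 38.66°;  2α = 77.32°
n_0 = (+0.8546, -0.5193)
n_1 = (+0.7246, +0.6891)
n_2 = (-0.2799, +0.9600)
n_3 = (-0.9989, -0.0462)
n_4 = (-0.5946, -0.8040)
n_5 = (-0.1336, -0.9910)
n_6 = (+0.2090, -0.9779)
  (0,1): δ = 105.15°  ·
  (0,2): δ = 42.46°  ✓
  (0,3): δ = 33.94°  ✓
  (0,4): δ = 84.81°  ·
  (0,5): δ = 113.61°  ·
  (0,6): δ = 133.35°  ·
  (1,2): δ = 117.31°  ·
  (1,3): δ = 40.91°  ✓
  (1,4): δ = 9.96°  ✓
  (1,5): δ = 38.76°  ✓
  (1,6): δ = 58.50°  ✓
  (2,3): δ = 103.60°  ·
  (2,4): δ = 52.74°  ✓
  (2,5): δ = 23.93°  ✓
  (2,6): δ = 4.19°  ✓
  (3,4): δ = 129.13°  ·
  (3,5): δ = 100.33°  ·
  (3,6): δ = 80.59°  ·
  (4,5): δ = 151.20°  ·
  (4,6): δ = 131.46°  ·
  (5,6): δ = 160.26°  ·
antipodal pairs: 9

count = 9; pairs: (0,2), (0,3), (1,3), (1,4), (1,5), (1,6), (2,4), (2,5), (2,6)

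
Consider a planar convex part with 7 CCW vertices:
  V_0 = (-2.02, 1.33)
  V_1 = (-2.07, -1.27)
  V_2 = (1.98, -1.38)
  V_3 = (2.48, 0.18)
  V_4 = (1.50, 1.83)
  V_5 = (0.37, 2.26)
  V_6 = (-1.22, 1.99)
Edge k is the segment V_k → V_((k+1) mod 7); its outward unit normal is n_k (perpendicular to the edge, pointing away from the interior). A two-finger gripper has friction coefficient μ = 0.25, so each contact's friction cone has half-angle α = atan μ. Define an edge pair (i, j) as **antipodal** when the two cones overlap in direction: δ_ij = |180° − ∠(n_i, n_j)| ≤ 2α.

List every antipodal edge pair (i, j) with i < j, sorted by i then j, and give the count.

α = atan 0.25 = 14.04°;  2α = 28.07°
n_0 = (-0.9998, +0.0192)
n_1 = (-0.0272, -0.9996)
n_2 = (+0.9523, -0.3052)
n_3 = (+0.8598, +0.5107)
n_4 = (+0.3557, +0.9346)
n_5 = (-0.1674, +0.9859)
n_6 = (-0.6364, +0.7714)
  (0,1): δ = 90.45°  ·
  (0,2): δ = 16.67°  ✓
  (0,3): δ = 31.81°  ·
  (0,4): δ = 70.27°  ·
  (0,5): δ = 100.74°  ·
  (0,6): δ = 130.62°  ·
  (1,2): δ = 106.22°  ·
  (1,3): δ = 57.74°  ·
  (1,4): δ = 19.28°  ✓
  (1,5): δ = 11.19°  ✓
  (1,6): δ = 41.08°  ·
  (2,3): δ = 131.52°  ·
  (2,4): δ = 93.06°  ·
  (2,5): δ = 62.59°  ·
  (2,6): δ = 32.71°  ·
  (3,4): δ = 141.54°  ·
  (3,5): δ = 111.07°  ·
  (3,6): δ = 81.19°  ·
  (4,5): δ = 149.53°  ·
  (4,6): δ = 119.64°  ·
  (5,6): δ = 150.11°  ·
antipodal pairs: 3

count = 3; pairs: (0,2), (1,4), (1,5)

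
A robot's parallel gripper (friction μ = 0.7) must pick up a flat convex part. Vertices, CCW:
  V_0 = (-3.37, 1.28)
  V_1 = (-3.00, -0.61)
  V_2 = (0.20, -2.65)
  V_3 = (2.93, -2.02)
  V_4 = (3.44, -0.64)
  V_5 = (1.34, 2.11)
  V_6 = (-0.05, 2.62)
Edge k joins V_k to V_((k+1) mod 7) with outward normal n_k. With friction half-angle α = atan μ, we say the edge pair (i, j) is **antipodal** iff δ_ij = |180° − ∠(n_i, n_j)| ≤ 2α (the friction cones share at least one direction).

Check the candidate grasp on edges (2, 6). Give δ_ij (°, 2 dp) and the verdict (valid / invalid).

δ = 8.99°, valid

α = atan 0.7 = 34.99°;  2α = 69.98°
edge 2: e_2 = (+2.73, +0.63);  n_2 = (+0.2249, -0.9744)
edge 6: e_6 = (-3.32, -1.34);  n_6 = (-0.3743, +0.9273)
∠(n_2, n_6) = 171.01°
δ = |180° − 171.01°| = 8.99°
8.99° ≤ 2α = 69.98°  →  valid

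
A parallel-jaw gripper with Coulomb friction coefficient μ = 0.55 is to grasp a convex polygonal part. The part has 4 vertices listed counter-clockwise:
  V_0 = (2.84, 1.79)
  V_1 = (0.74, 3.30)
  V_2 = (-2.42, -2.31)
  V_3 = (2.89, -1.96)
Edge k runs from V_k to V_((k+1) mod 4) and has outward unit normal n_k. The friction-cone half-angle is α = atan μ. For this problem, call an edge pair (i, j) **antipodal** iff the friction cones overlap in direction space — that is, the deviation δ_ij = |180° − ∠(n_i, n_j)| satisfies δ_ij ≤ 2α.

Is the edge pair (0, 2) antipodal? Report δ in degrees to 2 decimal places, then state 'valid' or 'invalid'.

δ = 39.49°, valid

α = atan 0.55 = 28.81°;  2α = 57.62°
edge 0: e_0 = (-2.10, +1.51);  n_0 = (+0.5838, +0.8119)
edge 2: e_2 = (+5.31, +0.35);  n_2 = (+0.0658, -0.9978)
∠(n_0, n_2) = 140.51°
δ = |180° − 140.51°| = 39.49°
39.49° ≤ 2α = 57.62°  →  valid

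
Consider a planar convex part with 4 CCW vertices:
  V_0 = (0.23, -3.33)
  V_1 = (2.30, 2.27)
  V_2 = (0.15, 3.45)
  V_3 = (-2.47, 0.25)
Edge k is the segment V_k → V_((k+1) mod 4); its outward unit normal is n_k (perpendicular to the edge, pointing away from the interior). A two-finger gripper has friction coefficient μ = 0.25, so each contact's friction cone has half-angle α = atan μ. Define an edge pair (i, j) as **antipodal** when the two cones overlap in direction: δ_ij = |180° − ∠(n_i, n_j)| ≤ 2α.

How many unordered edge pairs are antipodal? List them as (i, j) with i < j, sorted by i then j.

α = atan 0.25 = 14.04°;  2α = 28.07°
n_0 = (+0.9380, -0.3467)
n_1 = (+0.4811, +0.8766)
n_2 = (-0.7737, +0.6335)
n_3 = (-0.7984, -0.6021)
  (0,1): δ = 98.47°  ·
  (0,2): δ = 19.02°  ✓
  (0,3): δ = 57.31°  ·
  (1,2): δ = 100.55°  ·
  (1,3): δ = 24.22°  ✓
  (2,3): δ = 103.67°  ·
antipodal pairs: 2

count = 2; pairs: (0,2), (1,3)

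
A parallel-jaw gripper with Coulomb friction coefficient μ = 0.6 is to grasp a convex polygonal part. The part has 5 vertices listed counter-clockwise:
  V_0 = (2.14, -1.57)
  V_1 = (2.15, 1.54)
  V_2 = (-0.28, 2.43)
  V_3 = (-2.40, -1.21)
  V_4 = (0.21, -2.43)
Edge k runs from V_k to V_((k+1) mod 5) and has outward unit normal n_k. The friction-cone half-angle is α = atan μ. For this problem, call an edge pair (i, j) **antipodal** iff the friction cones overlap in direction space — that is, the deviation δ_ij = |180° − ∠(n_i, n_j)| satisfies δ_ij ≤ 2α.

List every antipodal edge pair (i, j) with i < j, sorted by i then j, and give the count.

count = 4; pairs: (0,2), (1,3), (1,4), (2,4)

α = atan 0.6 = 30.96°;  2α = 61.93°
n_0 = (+1.0000, -0.0032)
n_1 = (+0.3439, +0.9390)
n_2 = (-0.8641, +0.5033)
n_3 = (-0.4235, -0.9059)
n_4 = (+0.4070, -0.9134)
  (0,1): δ = 109.93°  ·
  (0,2): δ = 30.03°  ✓
  (0,3): δ = 65.13°  ·
  (0,4): δ = 114.20°  ·
  (1,2): δ = 100.10°  ·
  (1,3): δ = 4.94°  ✓
  (1,4): δ = 44.13°  ✓
  (2,3): δ = 84.84°  ·
  (2,4): δ = 35.77°  ✓
  (3,4): δ = 130.93°  ·
antipodal pairs: 4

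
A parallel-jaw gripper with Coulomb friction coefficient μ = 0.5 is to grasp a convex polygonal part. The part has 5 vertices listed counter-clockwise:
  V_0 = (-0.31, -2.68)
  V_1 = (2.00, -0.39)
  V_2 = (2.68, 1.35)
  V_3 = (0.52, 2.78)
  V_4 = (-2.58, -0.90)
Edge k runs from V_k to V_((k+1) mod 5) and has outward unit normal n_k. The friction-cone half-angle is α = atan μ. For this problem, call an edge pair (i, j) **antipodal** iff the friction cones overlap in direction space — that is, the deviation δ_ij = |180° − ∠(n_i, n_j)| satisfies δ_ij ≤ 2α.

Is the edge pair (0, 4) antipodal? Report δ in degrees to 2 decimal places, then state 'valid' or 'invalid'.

δ = 97.15°, invalid

α = atan 0.5 = 26.57°;  2α = 53.13°
edge 0: e_0 = (+2.31, +2.29);  n_0 = (+0.7040, -0.7102)
edge 4: e_4 = (+2.27, -1.78);  n_4 = (-0.6171, -0.7869)
∠(n_0, n_4) = 82.85°
δ = |180° − 82.85°| = 97.15°
97.15° > 2α = 53.13°  →  invalid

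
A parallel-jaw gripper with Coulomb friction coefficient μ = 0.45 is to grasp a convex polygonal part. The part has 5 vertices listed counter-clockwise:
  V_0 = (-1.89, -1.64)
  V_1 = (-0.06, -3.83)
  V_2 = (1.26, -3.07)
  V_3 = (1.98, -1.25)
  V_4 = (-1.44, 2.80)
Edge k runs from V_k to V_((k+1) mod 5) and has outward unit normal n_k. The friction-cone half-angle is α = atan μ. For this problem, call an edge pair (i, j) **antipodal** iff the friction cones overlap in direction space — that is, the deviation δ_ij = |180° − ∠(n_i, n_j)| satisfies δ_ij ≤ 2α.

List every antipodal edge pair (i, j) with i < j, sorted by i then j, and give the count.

α = atan 0.45 = 24.23°;  2α = 48.46°
n_0 = (-0.7674, -0.6412)
n_1 = (+0.4990, -0.8666)
n_2 = (+0.9299, -0.3679)
n_3 = (+0.7640, +0.6452)
n_4 = (-0.9949, +0.1008)
  (0,1): δ = 99.95°  ·
  (0,2): δ = 61.47°  ·
  (0,3): δ = 0.30°  ✓
  (0,4): δ = 134.33°  ·
  (1,2): δ = 141.52°  ·
  (1,3): δ = 79.75°  ·
  (1,4): δ = 54.28°  ·
  (2,3): δ = 118.24°  ·
  (2,4): δ = 15.80°  ✓
  (3,4): δ = 45.97°  ✓
antipodal pairs: 3

count = 3; pairs: (0,3), (2,4), (3,4)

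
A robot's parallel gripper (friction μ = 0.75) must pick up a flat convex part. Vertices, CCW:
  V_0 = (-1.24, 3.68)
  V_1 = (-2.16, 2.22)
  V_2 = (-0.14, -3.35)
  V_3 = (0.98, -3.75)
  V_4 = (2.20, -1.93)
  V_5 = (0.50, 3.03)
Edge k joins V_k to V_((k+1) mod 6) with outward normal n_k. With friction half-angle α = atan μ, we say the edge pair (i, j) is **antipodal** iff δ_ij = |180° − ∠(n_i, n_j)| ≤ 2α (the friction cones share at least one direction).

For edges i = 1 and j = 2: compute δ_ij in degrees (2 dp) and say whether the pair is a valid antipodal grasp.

α = atan 0.75 = 36.87°;  2α = 73.74°
edge 1: e_1 = (+2.02, -5.57);  n_1 = (-0.9401, -0.3409)
edge 2: e_2 = (+1.12, -0.40);  n_2 = (-0.3363, -0.9417)
∠(n_1, n_2) = 50.41°
δ = |180° − 50.41°| = 129.59°
129.59° > 2α = 73.74°  →  invalid

δ = 129.59°, invalid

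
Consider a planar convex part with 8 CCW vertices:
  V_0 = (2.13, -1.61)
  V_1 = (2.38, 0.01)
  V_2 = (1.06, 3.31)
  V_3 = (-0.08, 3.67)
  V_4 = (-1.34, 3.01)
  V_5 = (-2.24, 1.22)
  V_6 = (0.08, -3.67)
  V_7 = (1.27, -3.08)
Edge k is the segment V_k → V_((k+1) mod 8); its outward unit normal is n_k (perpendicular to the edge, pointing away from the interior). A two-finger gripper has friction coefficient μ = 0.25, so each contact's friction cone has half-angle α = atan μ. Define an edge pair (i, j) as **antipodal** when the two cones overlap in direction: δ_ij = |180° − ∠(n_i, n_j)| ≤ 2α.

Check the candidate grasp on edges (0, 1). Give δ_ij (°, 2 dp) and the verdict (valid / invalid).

α = atan 0.25 = 14.04°;  2α = 28.07°
edge 0: e_0 = (+0.25, +1.62);  n_0 = (+0.9883, -0.1525)
edge 1: e_1 = (-1.32, +3.30);  n_1 = (+0.9285, +0.3714)
∠(n_0, n_1) = 30.57°
δ = |180° − 30.57°| = 149.43°
149.43° > 2α = 28.07°  →  invalid

δ = 149.43°, invalid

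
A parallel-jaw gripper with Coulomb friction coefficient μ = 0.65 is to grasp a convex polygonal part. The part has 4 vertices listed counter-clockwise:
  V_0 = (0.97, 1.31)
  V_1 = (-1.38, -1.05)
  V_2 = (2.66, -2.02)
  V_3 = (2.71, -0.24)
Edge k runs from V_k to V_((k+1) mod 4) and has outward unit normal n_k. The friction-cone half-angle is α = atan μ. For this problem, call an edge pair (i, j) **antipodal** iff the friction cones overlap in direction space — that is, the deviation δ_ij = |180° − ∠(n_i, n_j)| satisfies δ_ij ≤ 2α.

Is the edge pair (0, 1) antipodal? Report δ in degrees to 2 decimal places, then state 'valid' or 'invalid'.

δ = 58.62°, valid

α = atan 0.65 = 33.02°;  2α = 66.05°
edge 0: e_0 = (-2.35, -2.36);  n_0 = (-0.7086, +0.7056)
edge 1: e_1 = (+4.04, -0.97);  n_1 = (-0.2335, -0.9724)
∠(n_0, n_1) = 121.38°
δ = |180° − 121.38°| = 58.62°
58.62° ≤ 2α = 66.05°  →  valid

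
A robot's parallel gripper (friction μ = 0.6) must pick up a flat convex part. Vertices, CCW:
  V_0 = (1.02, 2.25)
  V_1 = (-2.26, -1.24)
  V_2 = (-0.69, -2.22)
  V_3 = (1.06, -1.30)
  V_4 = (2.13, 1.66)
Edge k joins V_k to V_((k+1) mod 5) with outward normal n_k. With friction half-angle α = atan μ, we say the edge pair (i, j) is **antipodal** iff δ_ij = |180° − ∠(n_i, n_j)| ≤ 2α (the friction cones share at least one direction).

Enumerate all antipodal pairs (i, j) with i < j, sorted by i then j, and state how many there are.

α = atan 0.6 = 30.96°;  2α = 61.93°
n_0 = (-0.7287, +0.6848)
n_1 = (-0.5295, -0.8483)
n_2 = (+0.4653, -0.8851)
n_3 = (+0.9404, -0.3400)
n_4 = (+0.4693, +0.8830)
  (0,1): δ = 78.75°  ·
  (0,2): δ = 19.05°  ✓
  (0,3): δ = 23.35°  ✓
  (0,4): δ = 105.23°  ·
  (1,2): δ = 120.30°  ·
  (1,3): δ = 77.90°  ·
  (1,4): δ = 3.98°  ✓
  (2,3): δ = 137.61°  ·
  (2,4): δ = 55.72°  ✓
  (3,4): δ = 98.12°  ·
antipodal pairs: 4

count = 4; pairs: (0,2), (0,3), (1,4), (2,4)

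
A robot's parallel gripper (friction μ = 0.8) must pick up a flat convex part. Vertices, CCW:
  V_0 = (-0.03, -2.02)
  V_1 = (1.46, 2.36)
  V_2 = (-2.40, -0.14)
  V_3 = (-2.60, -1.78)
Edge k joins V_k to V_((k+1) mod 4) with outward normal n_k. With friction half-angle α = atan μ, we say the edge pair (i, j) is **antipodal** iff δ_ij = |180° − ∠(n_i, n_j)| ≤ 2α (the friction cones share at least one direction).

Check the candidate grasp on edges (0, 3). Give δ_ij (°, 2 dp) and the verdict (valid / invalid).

α = atan 0.8 = 38.66°;  2α = 77.32°
edge 0: e_0 = (+1.49, +4.38);  n_0 = (+0.9467, -0.3221)
edge 3: e_3 = (+2.57, -0.24);  n_3 = (-0.0930, -0.9957)
∠(n_0, n_3) = 76.55°
δ = |180° − 76.55°| = 103.45°
103.45° > 2α = 77.32°  →  invalid

δ = 103.45°, invalid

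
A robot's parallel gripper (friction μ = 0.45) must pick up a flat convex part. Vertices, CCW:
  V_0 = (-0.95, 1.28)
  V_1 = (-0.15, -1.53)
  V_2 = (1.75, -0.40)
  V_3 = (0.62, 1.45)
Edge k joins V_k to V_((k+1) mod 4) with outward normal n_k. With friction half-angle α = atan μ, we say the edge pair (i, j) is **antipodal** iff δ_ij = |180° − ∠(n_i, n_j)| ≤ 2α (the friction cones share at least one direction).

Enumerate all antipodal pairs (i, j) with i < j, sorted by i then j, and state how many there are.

count = 2; pairs: (0,2), (1,3)

α = atan 0.45 = 24.23°;  2α = 48.46°
n_0 = (-0.9618, -0.2738)
n_1 = (+0.5112, -0.8595)
n_2 = (+0.8534, +0.5213)
n_3 = (-0.1077, +0.9942)
  (0,1): δ = 75.15°  ·
  (0,2): δ = 15.53°  ✓
  (0,3): δ = 80.29°  ·
  (1,2): δ = 89.32°  ·
  (1,3): δ = 24.56°  ✓
  (2,3): δ = 115.24°  ·
antipodal pairs: 2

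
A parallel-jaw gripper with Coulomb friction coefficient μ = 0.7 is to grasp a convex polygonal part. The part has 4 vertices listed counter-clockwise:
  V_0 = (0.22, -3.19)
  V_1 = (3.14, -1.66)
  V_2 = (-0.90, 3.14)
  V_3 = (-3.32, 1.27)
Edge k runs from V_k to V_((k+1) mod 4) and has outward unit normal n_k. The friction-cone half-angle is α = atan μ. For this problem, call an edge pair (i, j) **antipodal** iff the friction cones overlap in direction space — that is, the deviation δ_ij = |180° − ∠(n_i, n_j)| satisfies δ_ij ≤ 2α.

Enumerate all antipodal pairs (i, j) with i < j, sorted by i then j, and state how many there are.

count = 2; pairs: (0,2), (1,3)

α = atan 0.7 = 34.99°;  2α = 69.98°
n_0 = (+0.4641, -0.8858)
n_1 = (+0.7651, +0.6439)
n_2 = (-0.6114, +0.7913)
n_3 = (-0.7833, -0.6217)
  (0,1): δ = 77.57°  ·
  (0,2): δ = 10.04°  ✓
  (0,3): δ = 100.79°  ·
  (1,2): δ = 92.39°  ·
  (1,3): δ = 1.65°  ✓
  (2,3): δ = 89.25°  ·
antipodal pairs: 2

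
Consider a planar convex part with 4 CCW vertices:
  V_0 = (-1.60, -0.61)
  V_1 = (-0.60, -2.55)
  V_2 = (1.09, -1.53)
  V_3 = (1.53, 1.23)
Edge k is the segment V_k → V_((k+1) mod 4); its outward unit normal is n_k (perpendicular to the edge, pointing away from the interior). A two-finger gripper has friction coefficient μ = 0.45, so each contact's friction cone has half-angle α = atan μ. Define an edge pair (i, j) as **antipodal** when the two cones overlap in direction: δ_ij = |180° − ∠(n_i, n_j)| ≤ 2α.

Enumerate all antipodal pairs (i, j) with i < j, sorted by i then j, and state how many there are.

α = atan 0.45 = 24.23°;  2α = 48.46°
n_0 = (-0.8889, -0.4582)
n_1 = (+0.5167, -0.8561)
n_2 = (+0.9875, -0.1574)
n_3 = (-0.5068, +0.8621)
  (0,1): δ = 86.16°  ·
  (0,2): δ = 36.33°  ✓
  (0,3): δ = 93.18°  ·
  (1,2): δ = 130.17°  ·
  (1,3): δ = 0.66°  ✓
  (2,3): δ = 50.49°  ·
antipodal pairs: 2

count = 2; pairs: (0,2), (1,3)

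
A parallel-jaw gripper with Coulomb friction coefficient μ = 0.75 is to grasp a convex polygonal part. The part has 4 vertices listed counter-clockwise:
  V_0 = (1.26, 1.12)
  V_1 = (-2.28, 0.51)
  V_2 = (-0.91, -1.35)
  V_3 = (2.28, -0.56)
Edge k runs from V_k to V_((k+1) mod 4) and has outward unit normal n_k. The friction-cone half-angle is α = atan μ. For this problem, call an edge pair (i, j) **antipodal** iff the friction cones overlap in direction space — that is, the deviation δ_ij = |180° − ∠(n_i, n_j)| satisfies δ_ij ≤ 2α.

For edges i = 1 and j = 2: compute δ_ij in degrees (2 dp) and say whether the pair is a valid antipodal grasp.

δ = 112.46°, invalid

α = atan 0.75 = 36.87°;  2α = 73.74°
edge 1: e_1 = (+1.37, -1.86);  n_1 = (-0.8052, -0.5931)
edge 2: e_2 = (+3.19, +0.79);  n_2 = (+0.2404, -0.9707)
∠(n_1, n_2) = 67.54°
δ = |180° − 67.54°| = 112.46°
112.46° > 2α = 73.74°  →  invalid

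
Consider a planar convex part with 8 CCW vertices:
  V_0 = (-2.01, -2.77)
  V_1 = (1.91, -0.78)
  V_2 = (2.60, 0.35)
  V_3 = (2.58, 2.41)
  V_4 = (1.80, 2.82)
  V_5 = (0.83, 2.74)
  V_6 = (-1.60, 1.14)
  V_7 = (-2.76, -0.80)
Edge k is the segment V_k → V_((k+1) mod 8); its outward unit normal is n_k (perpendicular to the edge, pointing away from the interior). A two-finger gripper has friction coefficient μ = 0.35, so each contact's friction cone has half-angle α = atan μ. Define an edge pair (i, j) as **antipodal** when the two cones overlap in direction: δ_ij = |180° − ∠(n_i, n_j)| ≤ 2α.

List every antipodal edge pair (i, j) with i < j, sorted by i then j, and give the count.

count = 7; pairs: (0,4), (0,5), (0,6), (1,5), (1,6), (2,6), (2,7)

α = atan 0.35 = 19.29°;  2α = 38.58°
n_0 = (+0.4527, -0.8917)
n_1 = (+0.8535, -0.5211)
n_2 = (+1.0000, +0.0097)
n_3 = (+0.4653, +0.8852)
n_4 = (-0.0822, +0.9966)
n_5 = (-0.5499, +0.8352)
n_6 = (-0.8583, +0.5132)
n_7 = (-0.9346, -0.3558)
  (0,1): δ = 148.32°  ·
  (0,2): δ = 116.36°  ·
  (0,3): δ = 54.64°  ·
  (0,4): δ = 22.20°  ✓
  (0,5): δ = 6.45°  ✓
  (0,6): δ = 32.21°  ✓
  (0,7): δ = 83.93°  ·
  (1,2): δ = 148.03°  ·
  (1,3): δ = 86.32°  ·
  (1,4): δ = 53.88°  ·
  (1,5): δ = 25.23°  ✓
  (1,6): δ = 0.53°  ✓
  (1,7): δ = 52.25°  ·
  (2,3): δ = 118.28°  ·
  (2,4): δ = 85.84°  ·
  (2,5): δ = 57.19°  ·
  (2,6): δ = 31.43°  ✓
  (2,7): δ = 20.29°  ✓
  (3,4): δ = 147.56°  ·
  (3,5): δ = 118.91°  ·
  (3,6): δ = 93.15°  ·
  (3,7): δ = 41.43°  ·
  (4,5): δ = 151.35°  ·
  (4,6): δ = 125.59°  ·
  (4,7): δ = 73.87°  ·
  (5,6): δ = 154.24°  ·
  (5,7): δ = 102.52°  ·
  (6,7): δ = 128.28°  ·
antipodal pairs: 7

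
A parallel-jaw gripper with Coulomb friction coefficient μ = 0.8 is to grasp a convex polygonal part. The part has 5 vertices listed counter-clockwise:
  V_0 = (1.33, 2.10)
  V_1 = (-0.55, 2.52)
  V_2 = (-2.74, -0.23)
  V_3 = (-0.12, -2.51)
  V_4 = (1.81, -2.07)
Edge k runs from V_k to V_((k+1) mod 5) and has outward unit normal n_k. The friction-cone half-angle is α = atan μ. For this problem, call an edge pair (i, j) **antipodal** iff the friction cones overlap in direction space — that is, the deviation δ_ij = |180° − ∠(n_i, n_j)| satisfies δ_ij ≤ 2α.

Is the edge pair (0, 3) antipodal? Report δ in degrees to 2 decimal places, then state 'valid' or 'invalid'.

α = atan 0.8 = 38.66°;  2α = 77.32°
edge 0: e_0 = (-1.88, +0.42);  n_0 = (+0.2180, +0.9759)
edge 3: e_3 = (+1.93, +0.44);  n_3 = (+0.2223, -0.9750)
∠(n_0, n_3) = 154.56°
δ = |180° − 154.56°| = 25.44°
25.44° ≤ 2α = 77.32°  →  valid

δ = 25.44°, valid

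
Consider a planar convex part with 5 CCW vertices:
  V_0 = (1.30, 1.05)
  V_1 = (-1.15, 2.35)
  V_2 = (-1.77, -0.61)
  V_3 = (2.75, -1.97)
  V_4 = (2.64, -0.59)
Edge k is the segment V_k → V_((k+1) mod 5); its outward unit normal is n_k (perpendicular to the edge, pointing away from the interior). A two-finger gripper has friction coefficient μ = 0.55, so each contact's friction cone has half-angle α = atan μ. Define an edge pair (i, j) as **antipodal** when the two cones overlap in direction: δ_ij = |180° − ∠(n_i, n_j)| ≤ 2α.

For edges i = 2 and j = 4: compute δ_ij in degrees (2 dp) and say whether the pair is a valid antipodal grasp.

α = atan 0.55 = 28.81°;  2α = 57.62°
edge 2: e_2 = (+4.52, -1.36);  n_2 = (-0.2881, -0.9576)
edge 4: e_4 = (-1.34, +1.64);  n_4 = (+0.7744, +0.6327)
∠(n_2, n_4) = 146.00°
δ = |180° − 146.00°| = 34.00°
34.00° ≤ 2α = 57.62°  →  valid

δ = 34.00°, valid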